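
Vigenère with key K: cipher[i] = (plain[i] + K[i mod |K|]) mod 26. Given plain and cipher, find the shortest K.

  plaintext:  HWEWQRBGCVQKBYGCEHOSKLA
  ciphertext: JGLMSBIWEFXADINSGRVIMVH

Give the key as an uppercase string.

CKHQ

  i= 0: J-H =  2 → C
  i= 1: G-W = 10 → K
  i= 2: L-E =  7 → H
  i= 3: M-W = 16 → Q
  i= 4: S-Q =  2 → C
  i= 5: B-R = 10 → K
  i= 6: I-B =  7 → H
  i= 7: W-G = 16 → Q
  i= 8: E-C =  2 → C
  i= 9: F-V = 10 → K
  i=10: X-Q =  7 → H
  i=11: A-K = 16 → Q
  i=12: D-B =  2 → C
  i=13: I-Y = 10 → K
  i=14: N-G =  7 → H
  i=15: S-C = 16 → Q
  i=16: G-E =  2 → C
  i=17: R-H = 10 → K
  i=18: V-O =  7 → H
  i=19: I-S = 16 → Q
  i=20: M-K =  2 → C
  i=21: V-L = 10 → K
  i=22: H-A =  7 → H
  shifts repeat with period 4: CKHQ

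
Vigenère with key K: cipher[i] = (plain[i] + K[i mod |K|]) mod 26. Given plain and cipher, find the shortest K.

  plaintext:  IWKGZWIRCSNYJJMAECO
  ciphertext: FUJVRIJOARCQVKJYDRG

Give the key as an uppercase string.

XYZPSMB

  i= 0: F-I = 23 → X
  i= 1: U-W = 24 → Y
  i= 2: J-K = 25 → Z
  i= 3: V-G = 15 → P
  i= 4: R-Z = 18 → S
  i= 5: I-W = 12 → M
  i= 6: J-I =  1 → B
  i= 7: O-R = 23 → X
  i= 8: A-C = 24 → Y
  i= 9: R-S = 25 → Z
  i=10: C-N = 15 → P
  i=11: Q-Y = 18 → S
  i=12: V-J = 12 → M
  i=13: K-J =  1 → B
  i=14: J-M = 23 → X
  i=15: Y-A = 24 → Y
  i=16: D-E = 25 → Z
  i=17: R-C = 15 → P
  i=18: G-O = 18 → S
  shifts repeat with period 7: XYZPSMB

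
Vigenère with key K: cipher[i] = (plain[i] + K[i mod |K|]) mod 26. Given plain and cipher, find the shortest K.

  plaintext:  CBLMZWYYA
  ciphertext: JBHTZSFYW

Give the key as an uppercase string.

  i= 0: J-C =  7 → H
  i= 1: B-B =  0 → A
  i= 2: H-L = 22 → W
  i= 3: T-M =  7 → H
  i= 4: Z-Z =  0 → A
  i= 5: S-W = 22 → W
  i= 6: F-Y =  7 → H
  i= 7: Y-Y =  0 → A
  i= 8: W-A = 22 → W
  shifts repeat with period 3: HAW

HAW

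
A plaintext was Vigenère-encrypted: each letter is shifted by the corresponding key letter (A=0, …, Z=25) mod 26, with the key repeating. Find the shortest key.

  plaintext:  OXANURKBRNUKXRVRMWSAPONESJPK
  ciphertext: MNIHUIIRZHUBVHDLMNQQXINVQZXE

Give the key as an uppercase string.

  i= 0: M-O = 24 → Y
  i= 1: N-X = 16 → Q
  i= 2: I-A =  8 → I
  i= 3: H-N = 20 → U
  i= 4: U-U =  0 → A
  i= 5: I-R = 17 → R
  i= 6: I-K = 24 → Y
  i= 7: R-B = 16 → Q
  i= 8: Z-R =  8 → I
  i= 9: H-N = 20 → U
  i=10: U-U =  0 → A
  i=11: B-K = 17 → R
  i=12: V-X = 24 → Y
  i=13: H-R = 16 → Q
  i=14: D-V =  8 → I
  i=15: L-R = 20 → U
  i=16: M-M =  0 → A
  i=17: N-W = 17 → R
  i=18: Q-S = 24 → Y
  i=19: Q-A = 16 → Q
  i=20: X-P =  8 → I
  i=21: I-O = 20 → U
  i=22: N-N =  0 → A
  i=23: V-E = 17 → R
  i=24: Q-S = 24 → Y
  i=25: Z-J = 16 → Q
  i=26: X-P =  8 → I
  i=27: E-K = 20 → U
  shifts repeat with period 6: YQIUAR

YQIUAR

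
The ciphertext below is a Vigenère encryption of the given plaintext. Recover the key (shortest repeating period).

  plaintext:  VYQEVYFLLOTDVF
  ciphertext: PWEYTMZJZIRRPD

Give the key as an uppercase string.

  i= 0: P-V = 20 → U
  i= 1: W-Y = 24 → Y
  i= 2: E-Q = 14 → O
  i= 3: Y-E = 20 → U
  i= 4: T-V = 24 → Y
  i= 5: M-Y = 14 → O
  i= 6: Z-F = 20 → U
  i= 7: J-L = 24 → Y
  i= 8: Z-L = 14 → O
  i= 9: I-O = 20 → U
  i=10: R-T = 24 → Y
  i=11: R-D = 14 → O
  i=12: P-V = 20 → U
  i=13: D-F = 24 → Y
  shifts repeat with period 3: UYO

UYO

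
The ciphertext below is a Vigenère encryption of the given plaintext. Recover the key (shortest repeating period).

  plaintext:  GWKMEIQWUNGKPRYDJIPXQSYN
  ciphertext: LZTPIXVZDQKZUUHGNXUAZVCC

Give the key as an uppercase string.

  i= 0: L-G =  5 → F
  i= 1: Z-W =  3 → D
  i= 2: T-K =  9 → J
  i= 3: P-M =  3 → D
  i= 4: I-E =  4 → E
  i= 5: X-I = 15 → P
  i= 6: V-Q =  5 → F
  i= 7: Z-W =  3 → D
  i= 8: D-U =  9 → J
  i= 9: Q-N =  3 → D
  i=10: K-G =  4 → E
  i=11: Z-K = 15 → P
  i=12: U-P =  5 → F
  i=13: U-R =  3 → D
  i=14: H-Y =  9 → J
  i=15: G-D =  3 → D
  i=16: N-J =  4 → E
  i=17: X-I = 15 → P
  i=18: U-P =  5 → F
  i=19: A-X =  3 → D
  i=20: Z-Q =  9 → J
  i=21: V-S =  3 → D
  i=22: C-Y =  4 → E
  i=23: C-N = 15 → P
  shifts repeat with period 6: FDJDEP

FDJDEP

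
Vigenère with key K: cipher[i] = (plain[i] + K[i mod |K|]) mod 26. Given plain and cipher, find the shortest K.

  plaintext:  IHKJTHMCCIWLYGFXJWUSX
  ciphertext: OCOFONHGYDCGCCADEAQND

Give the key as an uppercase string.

GVEWV

  i= 0: O-I =  6 → G
  i= 1: C-H = 21 → V
  i= 2: O-K =  4 → E
  i= 3: F-J = 22 → W
  i= 4: O-T = 21 → V
  i= 5: N-H =  6 → G
  i= 6: H-M = 21 → V
  i= 7: G-C =  4 → E
  i= 8: Y-C = 22 → W
  i= 9: D-I = 21 → V
  i=10: C-W =  6 → G
  i=11: G-L = 21 → V
  i=12: C-Y =  4 → E
  i=13: C-G = 22 → W
  i=14: A-F = 21 → V
  i=15: D-X =  6 → G
  i=16: E-J = 21 → V
  i=17: A-W =  4 → E
  i=18: Q-U = 22 → W
  i=19: N-S = 21 → V
  i=20: D-X =  6 → G
  shifts repeat with period 5: GVEWV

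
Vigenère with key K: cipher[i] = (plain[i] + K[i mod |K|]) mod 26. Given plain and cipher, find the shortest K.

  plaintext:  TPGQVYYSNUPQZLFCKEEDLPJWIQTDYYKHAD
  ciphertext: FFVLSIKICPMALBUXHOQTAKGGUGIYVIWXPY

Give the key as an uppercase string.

MQPVXK

  i= 0: F-T = 12 → M
  i= 1: F-P = 16 → Q
  i= 2: V-G = 15 → P
  i= 3: L-Q = 21 → V
  i= 4: S-V = 23 → X
  i= 5: I-Y = 10 → K
  i= 6: K-Y = 12 → M
  i= 7: I-S = 16 → Q
  i= 8: C-N = 15 → P
  i= 9: P-U = 21 → V
  i=10: M-P = 23 → X
  i=11: A-Q = 10 → K
  i=12: L-Z = 12 → M
  i=13: B-L = 16 → Q
  i=14: U-F = 15 → P
  i=15: X-C = 21 → V
  i=16: H-K = 23 → X
  i=17: O-E = 10 → K
  i=18: Q-E = 12 → M
  i=19: T-D = 16 → Q
  i=20: A-L = 15 → P
  i=21: K-P = 21 → V
  i=22: G-J = 23 → X
  i=23: G-W = 10 → K
  i=24: U-I = 12 → M
  i=25: G-Q = 16 → Q
  i=26: I-T = 15 → P
  i=27: Y-D = 21 → V
  i=28: V-Y = 23 → X
  i=29: I-Y = 10 → K
  i=30: W-K = 12 → M
  i=31: X-H = 16 → Q
  i=32: P-A = 15 → P
  i=33: Y-D = 21 → V
  shifts repeat with period 6: MQPVXK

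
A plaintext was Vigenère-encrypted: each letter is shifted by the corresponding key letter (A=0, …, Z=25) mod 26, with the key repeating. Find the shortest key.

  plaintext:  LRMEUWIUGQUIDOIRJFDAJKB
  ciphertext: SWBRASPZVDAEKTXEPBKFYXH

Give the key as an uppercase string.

HFPNGW

  i= 0: S-L =  7 → H
  i= 1: W-R =  5 → F
  i= 2: B-M = 15 → P
  i= 3: R-E = 13 → N
  i= 4: A-U =  6 → G
  i= 5: S-W = 22 → W
  i= 6: P-I =  7 → H
  i= 7: Z-U =  5 → F
  i= 8: V-G = 15 → P
  i= 9: D-Q = 13 → N
  i=10: A-U =  6 → G
  i=11: E-I = 22 → W
  i=12: K-D =  7 → H
  i=13: T-O =  5 → F
  i=14: X-I = 15 → P
  i=15: E-R = 13 → N
  i=16: P-J =  6 → G
  i=17: B-F = 22 → W
  i=18: K-D =  7 → H
  i=19: F-A =  5 → F
  i=20: Y-J = 15 → P
  i=21: X-K = 13 → N
  i=22: H-B =  6 → G
  shifts repeat with period 6: HFPNGW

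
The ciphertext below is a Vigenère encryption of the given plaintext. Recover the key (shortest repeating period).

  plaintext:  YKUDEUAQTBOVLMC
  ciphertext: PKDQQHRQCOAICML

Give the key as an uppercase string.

  i= 0: P-Y = 17 → R
  i= 1: K-K =  0 → A
  i= 2: D-U =  9 → J
  i= 3: Q-D = 13 → N
  i= 4: Q-E = 12 → M
  i= 5: H-U = 13 → N
  i= 6: R-A = 17 → R
  i= 7: Q-Q =  0 → A
  i= 8: C-T =  9 → J
  i= 9: O-B = 13 → N
  i=10: A-O = 12 → M
  i=11: I-V = 13 → N
  i=12: C-L = 17 → R
  i=13: M-M =  0 → A
  i=14: L-C =  9 → J
  shifts repeat with period 6: RAJNMN

RAJNMN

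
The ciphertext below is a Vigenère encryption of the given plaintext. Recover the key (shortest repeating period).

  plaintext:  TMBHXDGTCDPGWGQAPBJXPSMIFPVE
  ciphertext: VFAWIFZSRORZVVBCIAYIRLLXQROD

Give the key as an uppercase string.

CTZPL

  i= 0: V-T =  2 → C
  i= 1: F-M = 19 → T
  i= 2: A-B = 25 → Z
  i= 3: W-H = 15 → P
  i= 4: I-X = 11 → L
  i= 5: F-D =  2 → C
  i= 6: Z-G = 19 → T
  i= 7: S-T = 25 → Z
  i= 8: R-C = 15 → P
  i= 9: O-D = 11 → L
  i=10: R-P =  2 → C
  i=11: Z-G = 19 → T
  i=12: V-W = 25 → Z
  i=13: V-G = 15 → P
  i=14: B-Q = 11 → L
  i=15: C-A =  2 → C
  i=16: I-P = 19 → T
  i=17: A-B = 25 → Z
  i=18: Y-J = 15 → P
  i=19: I-X = 11 → L
  i=20: R-P =  2 → C
  i=21: L-S = 19 → T
  i=22: L-M = 25 → Z
  i=23: X-I = 15 → P
  i=24: Q-F = 11 → L
  i=25: R-P =  2 → C
  i=26: O-V = 19 → T
  i=27: D-E = 25 → Z
  shifts repeat with period 5: CTZPL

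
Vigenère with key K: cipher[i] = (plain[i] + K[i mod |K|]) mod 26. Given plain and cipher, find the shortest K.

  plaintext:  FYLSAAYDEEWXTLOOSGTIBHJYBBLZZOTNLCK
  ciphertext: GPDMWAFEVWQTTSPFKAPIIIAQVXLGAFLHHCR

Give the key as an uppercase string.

BRSUWAH

  i= 0: G-F =  1 → B
  i= 1: P-Y = 17 → R
  i= 2: D-L = 18 → S
  i= 3: M-S = 20 → U
  i= 4: W-A = 22 → W
  i= 5: A-A =  0 → A
  i= 6: F-Y =  7 → H
  i= 7: E-D =  1 → B
  i= 8: V-E = 17 → R
  i= 9: W-E = 18 → S
  i=10: Q-W = 20 → U
  i=11: T-X = 22 → W
  i=12: T-T =  0 → A
  i=13: S-L =  7 → H
  i=14: P-O =  1 → B
  i=15: F-O = 17 → R
  i=16: K-S = 18 → S
  i=17: A-G = 20 → U
  i=18: P-T = 22 → W
  i=19: I-I =  0 → A
  i=20: I-B =  7 → H
  i=21: I-H =  1 → B
  i=22: A-J = 17 → R
  i=23: Q-Y = 18 → S
  i=24: V-B = 20 → U
  i=25: X-B = 22 → W
  i=26: L-L =  0 → A
  i=27: G-Z =  7 → H
  i=28: A-Z =  1 → B
  i=29: F-O = 17 → R
  i=30: L-T = 18 → S
  i=31: H-N = 20 → U
  i=32: H-L = 22 → W
  i=33: C-C =  0 → A
  i=34: R-K =  7 → H
  shifts repeat with period 7: BRSUWAH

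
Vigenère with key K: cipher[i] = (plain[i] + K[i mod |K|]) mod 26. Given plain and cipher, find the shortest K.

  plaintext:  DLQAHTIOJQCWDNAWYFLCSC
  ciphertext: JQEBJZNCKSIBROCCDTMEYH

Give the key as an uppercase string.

GFOBC

  i= 0: J-D =  6 → G
  i= 1: Q-L =  5 → F
  i= 2: E-Q = 14 → O
  i= 3: B-A =  1 → B
  i= 4: J-H =  2 → C
  i= 5: Z-T =  6 → G
  i= 6: N-I =  5 → F
  i= 7: C-O = 14 → O
  i= 8: K-J =  1 → B
  i= 9: S-Q =  2 → C
  i=10: I-C =  6 → G
  i=11: B-W =  5 → F
  i=12: R-D = 14 → O
  i=13: O-N =  1 → B
  i=14: C-A =  2 → C
  i=15: C-W =  6 → G
  i=16: D-Y =  5 → F
  i=17: T-F = 14 → O
  i=18: M-L =  1 → B
  i=19: E-C =  2 → C
  i=20: Y-S =  6 → G
  i=21: H-C =  5 → F
  shifts repeat with period 5: GFOBC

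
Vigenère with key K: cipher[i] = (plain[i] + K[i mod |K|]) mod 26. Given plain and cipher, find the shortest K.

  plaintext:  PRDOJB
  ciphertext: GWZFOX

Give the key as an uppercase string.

  i= 0: G-P = 17 → R
  i= 1: W-R =  5 → F
  i= 2: Z-D = 22 → W
  i= 3: F-O = 17 → R
  i= 4: O-J =  5 → F
  i= 5: X-B = 22 → W
  shifts repeat with period 3: RFW

RFW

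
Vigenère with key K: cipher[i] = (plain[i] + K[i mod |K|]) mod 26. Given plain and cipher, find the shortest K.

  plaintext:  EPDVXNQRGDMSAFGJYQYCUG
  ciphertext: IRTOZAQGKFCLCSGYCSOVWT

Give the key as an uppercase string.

  i= 0: I-E =  4 → E
  i= 1: R-P =  2 → C
  i= 2: T-D = 16 → Q
  i= 3: O-V = 19 → T
  i= 4: Z-X =  2 → C
  i= 5: A-N = 13 → N
  i= 6: Q-Q =  0 → A
  i= 7: G-R = 15 → P
  i= 8: K-G =  4 → E
  i= 9: F-D =  2 → C
  i=10: C-M = 16 → Q
  i=11: L-S = 19 → T
  i=12: C-A =  2 → C
  i=13: S-F = 13 → N
  i=14: G-G =  0 → A
  i=15: Y-J = 15 → P
  i=16: C-Y =  4 → E
  i=17: S-Q =  2 → C
  i=18: O-Y = 16 → Q
  i=19: V-C = 19 → T
  i=20: W-U =  2 → C
  i=21: T-G = 13 → N
  shifts repeat with period 8: ECQTCNAP

ECQTCNAP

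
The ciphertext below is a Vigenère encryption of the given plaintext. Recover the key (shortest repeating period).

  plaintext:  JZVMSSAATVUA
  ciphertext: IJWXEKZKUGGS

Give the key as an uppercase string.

  i= 0: I-J = 25 → Z
  i= 1: J-Z = 10 → K
  i= 2: W-V =  1 → B
  i= 3: X-M = 11 → L
  i= 4: E-S = 12 → M
  i= 5: K-S = 18 → S
  i= 6: Z-A = 25 → Z
  i= 7: K-A = 10 → K
  i= 8: U-T =  1 → B
  i= 9: G-V = 11 → L
  i=10: G-U = 12 → M
  i=11: S-A = 18 → S
  shifts repeat with period 6: ZKBLMS

ZKBLMS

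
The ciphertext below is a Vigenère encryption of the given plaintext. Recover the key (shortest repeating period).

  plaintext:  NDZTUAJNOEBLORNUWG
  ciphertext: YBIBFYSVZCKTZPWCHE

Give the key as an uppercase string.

  i= 0: Y-N = 11 → L
  i= 1: B-D = 24 → Y
  i= 2: I-Z =  9 → J
  i= 3: B-T =  8 → I
  i= 4: F-U = 11 → L
  i= 5: Y-A = 24 → Y
  i= 6: S-J =  9 → J
  i= 7: V-N =  8 → I
  i= 8: Z-O = 11 → L
  i= 9: C-E = 24 → Y
  i=10: K-B =  9 → J
  i=11: T-L =  8 → I
  i=12: Z-O = 11 → L
  i=13: P-R = 24 → Y
  i=14: W-N =  9 → J
  i=15: C-U =  8 → I
  i=16: H-W = 11 → L
  i=17: E-G = 24 → Y
  shifts repeat with period 4: LYJI

LYJI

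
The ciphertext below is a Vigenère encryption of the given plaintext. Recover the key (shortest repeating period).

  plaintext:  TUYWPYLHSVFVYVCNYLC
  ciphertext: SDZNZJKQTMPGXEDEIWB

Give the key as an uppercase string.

  i= 0: S-T = 25 → Z
  i= 1: D-U =  9 → J
  i= 2: Z-Y =  1 → B
  i= 3: N-W = 17 → R
  i= 4: Z-P = 10 → K
  i= 5: J-Y = 11 → L
  i= 6: K-L = 25 → Z
  i= 7: Q-H =  9 → J
  i= 8: T-S =  1 → B
  i= 9: M-V = 17 → R
  i=10: P-F = 10 → K
  i=11: G-V = 11 → L
  i=12: X-Y = 25 → Z
  i=13: E-V =  9 → J
  i=14: D-C =  1 → B
  i=15: E-N = 17 → R
  i=16: I-Y = 10 → K
  i=17: W-L = 11 → L
  i=18: B-C = 25 → Z
  shifts repeat with period 6: ZJBRKL

ZJBRKL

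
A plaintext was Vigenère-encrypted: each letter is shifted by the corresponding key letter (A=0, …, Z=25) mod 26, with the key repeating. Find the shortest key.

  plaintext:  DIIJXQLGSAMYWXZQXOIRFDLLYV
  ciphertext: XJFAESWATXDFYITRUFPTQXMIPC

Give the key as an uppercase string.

  i= 0: X-D = 20 → U
  i= 1: J-I =  1 → B
  i= 2: F-I = 23 → X
  i= 3: A-J = 17 → R
  i= 4: E-X =  7 → H
  i= 5: S-Q =  2 → C
  i= 6: W-L = 11 → L
  i= 7: A-G = 20 → U
  i= 8: T-S =  1 → B
  i= 9: X-A = 23 → X
  i=10: D-M = 17 → R
  i=11: F-Y =  7 → H
  i=12: Y-W =  2 → C
  i=13: I-X = 11 → L
  i=14: T-Z = 20 → U
  i=15: R-Q =  1 → B
  i=16: U-X = 23 → X
  i=17: F-O = 17 → R
  i=18: P-I =  7 → H
  i=19: T-R =  2 → C
  i=20: Q-F = 11 → L
  i=21: X-D = 20 → U
  i=22: M-L =  1 → B
  i=23: I-L = 23 → X
  i=24: P-Y = 17 → R
  i=25: C-V =  7 → H
  shifts repeat with period 7: UBXRHCL

UBXRHCL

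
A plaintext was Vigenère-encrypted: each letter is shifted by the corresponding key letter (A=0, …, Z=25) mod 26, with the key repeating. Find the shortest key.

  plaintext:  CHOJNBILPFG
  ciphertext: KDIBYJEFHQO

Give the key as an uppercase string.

IWUSL

  i= 0: K-C =  8 → I
  i= 1: D-H = 22 → W
  i= 2: I-O = 20 → U
  i= 3: B-J = 18 → S
  i= 4: Y-N = 11 → L
  i= 5: J-B =  8 → I
  i= 6: E-I = 22 → W
  i= 7: F-L = 20 → U
  i= 8: H-P = 18 → S
  i= 9: Q-F = 11 → L
  i=10: O-G =  8 → I
  shifts repeat with period 5: IWUSL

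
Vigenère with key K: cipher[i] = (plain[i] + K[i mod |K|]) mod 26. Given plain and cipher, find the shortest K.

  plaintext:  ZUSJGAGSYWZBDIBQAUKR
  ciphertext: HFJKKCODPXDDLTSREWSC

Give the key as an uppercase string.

  i= 0: H-Z =  8 → I
  i= 1: F-U = 11 → L
  i= 2: J-S = 17 → R
  i= 3: K-J =  1 → B
  i= 4: K-G =  4 → E
  i= 5: C-A =  2 → C
  i= 6: O-G =  8 → I
  i= 7: D-S = 11 → L
  i= 8: P-Y = 17 → R
  i= 9: X-W =  1 → B
  i=10: D-Z =  4 → E
  i=11: D-B =  2 → C
  i=12: L-D =  8 → I
  i=13: T-I = 11 → L
  i=14: S-B = 17 → R
  i=15: R-Q =  1 → B
  i=16: E-A =  4 → E
  i=17: W-U =  2 → C
  i=18: S-K =  8 → I
  i=19: C-R = 11 → L
  shifts repeat with period 6: ILRBEC

ILRBEC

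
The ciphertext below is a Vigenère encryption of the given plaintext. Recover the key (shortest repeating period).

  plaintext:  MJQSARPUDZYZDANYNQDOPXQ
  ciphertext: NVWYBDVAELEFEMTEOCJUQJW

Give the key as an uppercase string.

BMGG

  i= 0: N-M =  1 → B
  i= 1: V-J = 12 → M
  i= 2: W-Q =  6 → G
  i= 3: Y-S =  6 → G
  i= 4: B-A =  1 → B
  i= 5: D-R = 12 → M
  i= 6: V-P =  6 → G
  i= 7: A-U =  6 → G
  i= 8: E-D =  1 → B
  i= 9: L-Z = 12 → M
  i=10: E-Y =  6 → G
  i=11: F-Z =  6 → G
  i=12: E-D =  1 → B
  i=13: M-A = 12 → M
  i=14: T-N =  6 → G
  i=15: E-Y =  6 → G
  i=16: O-N =  1 → B
  i=17: C-Q = 12 → M
  i=18: J-D =  6 → G
  i=19: U-O =  6 → G
  i=20: Q-P =  1 → B
  i=21: J-X = 12 → M
  i=22: W-Q =  6 → G
  shifts repeat with period 4: BMGG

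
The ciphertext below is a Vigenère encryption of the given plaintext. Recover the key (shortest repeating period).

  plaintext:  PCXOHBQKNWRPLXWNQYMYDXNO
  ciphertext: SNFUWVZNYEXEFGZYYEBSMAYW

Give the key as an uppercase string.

DLIGPUJ

  i= 0: S-P =  3 → D
  i= 1: N-C = 11 → L
  i= 2: F-X =  8 → I
  i= 3: U-O =  6 → G
  i= 4: W-H = 15 → P
  i= 5: V-B = 20 → U
  i= 6: Z-Q =  9 → J
  i= 7: N-K =  3 → D
  i= 8: Y-N = 11 → L
  i= 9: E-W =  8 → I
  i=10: X-R =  6 → G
  i=11: E-P = 15 → P
  i=12: F-L = 20 → U
  i=13: G-X =  9 → J
  i=14: Z-W =  3 → D
  i=15: Y-N = 11 → L
  i=16: Y-Q =  8 → I
  i=17: E-Y =  6 → G
  i=18: B-M = 15 → P
  i=19: S-Y = 20 → U
  i=20: M-D =  9 → J
  i=21: A-X =  3 → D
  i=22: Y-N = 11 → L
  i=23: W-O =  8 → I
  shifts repeat with period 7: DLIGPUJ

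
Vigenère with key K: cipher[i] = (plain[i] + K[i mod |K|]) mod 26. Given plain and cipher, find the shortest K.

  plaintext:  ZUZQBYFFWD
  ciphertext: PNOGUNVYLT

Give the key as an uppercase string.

QTP

  i= 0: P-Z = 16 → Q
  i= 1: N-U = 19 → T
  i= 2: O-Z = 15 → P
  i= 3: G-Q = 16 → Q
  i= 4: U-B = 19 → T
  i= 5: N-Y = 15 → P
  i= 6: V-F = 16 → Q
  i= 7: Y-F = 19 → T
  i= 8: L-W = 15 → P
  i= 9: T-D = 16 → Q
  shifts repeat with period 3: QTP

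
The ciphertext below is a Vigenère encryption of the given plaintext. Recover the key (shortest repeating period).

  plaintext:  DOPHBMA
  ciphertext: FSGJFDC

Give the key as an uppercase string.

  i= 0: F-D =  2 → C
  i= 1: S-O =  4 → E
  i= 2: G-P = 17 → R
  i= 3: J-H =  2 → C
  i= 4: F-B =  4 → E
  i= 5: D-M = 17 → R
  i= 6: C-A =  2 → C
  shifts repeat with period 3: CER

CER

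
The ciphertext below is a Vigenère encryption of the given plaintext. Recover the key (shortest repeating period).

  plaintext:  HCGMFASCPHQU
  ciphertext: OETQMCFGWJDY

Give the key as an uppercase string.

  i= 0: O-H =  7 → H
  i= 1: E-C =  2 → C
  i= 2: T-G = 13 → N
  i= 3: Q-M =  4 → E
  i= 4: M-F =  7 → H
  i= 5: C-A =  2 → C
  i= 6: F-S = 13 → N
  i= 7: G-C =  4 → E
  i= 8: W-P =  7 → H
  i= 9: J-H =  2 → C
  i=10: D-Q = 13 → N
  i=11: Y-U =  4 → E
  shifts repeat with period 4: HCNE

HCNE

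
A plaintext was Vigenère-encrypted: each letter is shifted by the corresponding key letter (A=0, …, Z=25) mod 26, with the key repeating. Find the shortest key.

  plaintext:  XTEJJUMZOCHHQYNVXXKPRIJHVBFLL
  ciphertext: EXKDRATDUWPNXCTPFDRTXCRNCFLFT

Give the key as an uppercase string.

HEGUIG

  i= 0: E-X =  7 → H
  i= 1: X-T =  4 → E
  i= 2: K-E =  6 → G
  i= 3: D-J = 20 → U
  i= 4: R-J =  8 → I
  i= 5: A-U =  6 → G
  i= 6: T-M =  7 → H
  i= 7: D-Z =  4 → E
  i= 8: U-O =  6 → G
  i= 9: W-C = 20 → U
  i=10: P-H =  8 → I
  i=11: N-H =  6 → G
  i=12: X-Q =  7 → H
  i=13: C-Y =  4 → E
  i=14: T-N =  6 → G
  i=15: P-V = 20 → U
  i=16: F-X =  8 → I
  i=17: D-X =  6 → G
  i=18: R-K =  7 → H
  i=19: T-P =  4 → E
  i=20: X-R =  6 → G
  i=21: C-I = 20 → U
  i=22: R-J =  8 → I
  i=23: N-H =  6 → G
  i=24: C-V =  7 → H
  i=25: F-B =  4 → E
  i=26: L-F =  6 → G
  i=27: F-L = 20 → U
  i=28: T-L =  8 → I
  shifts repeat with period 6: HEGUIG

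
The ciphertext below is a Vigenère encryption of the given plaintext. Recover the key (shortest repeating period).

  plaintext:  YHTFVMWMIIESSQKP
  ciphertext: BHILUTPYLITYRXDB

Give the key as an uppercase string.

DAPGZHTM

  i= 0: B-Y =  3 → D
  i= 1: H-H =  0 → A
  i= 2: I-T = 15 → P
  i= 3: L-F =  6 → G
  i= 4: U-V = 25 → Z
  i= 5: T-M =  7 → H
  i= 6: P-W = 19 → T
  i= 7: Y-M = 12 → M
  i= 8: L-I =  3 → D
  i= 9: I-I =  0 → A
  i=10: T-E = 15 → P
  i=11: Y-S =  6 → G
  i=12: R-S = 25 → Z
  i=13: X-Q =  7 → H
  i=14: D-K = 19 → T
  i=15: B-P = 12 → M
  shifts repeat with period 8: DAPGZHTM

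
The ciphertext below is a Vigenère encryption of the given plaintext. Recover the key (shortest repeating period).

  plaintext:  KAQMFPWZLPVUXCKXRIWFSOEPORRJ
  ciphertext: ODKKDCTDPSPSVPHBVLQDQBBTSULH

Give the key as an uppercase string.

EDUYYNXE

  i= 0: O-K =  4 → E
  i= 1: D-A =  3 → D
  i= 2: K-Q = 20 → U
  i= 3: K-M = 24 → Y
  i= 4: D-F = 24 → Y
  i= 5: C-P = 13 → N
  i= 6: T-W = 23 → X
  i= 7: D-Z =  4 → E
  i= 8: P-L =  4 → E
  i= 9: S-P =  3 → D
  i=10: P-V = 20 → U
  i=11: S-U = 24 → Y
  i=12: V-X = 24 → Y
  i=13: P-C = 13 → N
  i=14: H-K = 23 → X
  i=15: B-X =  4 → E
  i=16: V-R =  4 → E
  i=17: L-I =  3 → D
  i=18: Q-W = 20 → U
  i=19: D-F = 24 → Y
  i=20: Q-S = 24 → Y
  i=21: B-O = 13 → N
  i=22: B-E = 23 → X
  i=23: T-P =  4 → E
  i=24: S-O =  4 → E
  i=25: U-R =  3 → D
  i=26: L-R = 20 → U
  i=27: H-J = 24 → Y
  shifts repeat with period 8: EDUYYNXE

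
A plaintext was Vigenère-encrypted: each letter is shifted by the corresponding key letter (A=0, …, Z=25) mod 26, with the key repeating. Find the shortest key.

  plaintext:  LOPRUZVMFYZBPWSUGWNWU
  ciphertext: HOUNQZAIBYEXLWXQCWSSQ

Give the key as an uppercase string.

  i= 0: H-L = 22 → W
  i= 1: O-O =  0 → A
  i= 2: U-P =  5 → F
  i= 3: N-R = 22 → W
  i= 4: Q-U = 22 → W
  i= 5: Z-Z =  0 → A
  i= 6: A-V =  5 → F
  i= 7: I-M = 22 → W
  i= 8: B-F = 22 → W
  i= 9: Y-Y =  0 → A
  i=10: E-Z =  5 → F
  i=11: X-B = 22 → W
  i=12: L-P = 22 → W
  i=13: W-W =  0 → A
  i=14: X-S =  5 → F
  i=15: Q-U = 22 → W
  i=16: C-G = 22 → W
  i=17: W-W =  0 → A
  i=18: S-N =  5 → F
  i=19: S-W = 22 → W
  i=20: Q-U = 22 → W
  shifts repeat with period 4: WAFW

WAFW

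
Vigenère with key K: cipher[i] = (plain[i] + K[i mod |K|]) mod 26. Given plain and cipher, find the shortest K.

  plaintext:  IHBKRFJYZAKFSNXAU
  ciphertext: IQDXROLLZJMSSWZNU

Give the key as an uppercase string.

AJCN

  i= 0: I-I =  0 → A
  i= 1: Q-H =  9 → J
  i= 2: D-B =  2 → C
  i= 3: X-K = 13 → N
  i= 4: R-R =  0 → A
  i= 5: O-F =  9 → J
  i= 6: L-J =  2 → C
  i= 7: L-Y = 13 → N
  i= 8: Z-Z =  0 → A
  i= 9: J-A =  9 → J
  i=10: M-K =  2 → C
  i=11: S-F = 13 → N
  i=12: S-S =  0 → A
  i=13: W-N =  9 → J
  i=14: Z-X =  2 → C
  i=15: N-A = 13 → N
  i=16: U-U =  0 → A
  shifts repeat with period 4: AJCN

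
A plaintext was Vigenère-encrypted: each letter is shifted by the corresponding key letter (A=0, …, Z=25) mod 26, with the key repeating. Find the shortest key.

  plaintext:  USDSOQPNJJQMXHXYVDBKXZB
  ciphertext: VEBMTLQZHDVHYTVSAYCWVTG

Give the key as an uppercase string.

BMYUFV

  i= 0: V-U =  1 → B
  i= 1: E-S = 12 → M
  i= 2: B-D = 24 → Y
  i= 3: M-S = 20 → U
  i= 4: T-O =  5 → F
  i= 5: L-Q = 21 → V
  i= 6: Q-P =  1 → B
  i= 7: Z-N = 12 → M
  i= 8: H-J = 24 → Y
  i= 9: D-J = 20 → U
  i=10: V-Q =  5 → F
  i=11: H-M = 21 → V
  i=12: Y-X =  1 → B
  i=13: T-H = 12 → M
  i=14: V-X = 24 → Y
  i=15: S-Y = 20 → U
  i=16: A-V =  5 → F
  i=17: Y-D = 21 → V
  i=18: C-B =  1 → B
  i=19: W-K = 12 → M
  i=20: V-X = 24 → Y
  i=21: T-Z = 20 → U
  i=22: G-B =  5 → F
  shifts repeat with period 6: BMYUFV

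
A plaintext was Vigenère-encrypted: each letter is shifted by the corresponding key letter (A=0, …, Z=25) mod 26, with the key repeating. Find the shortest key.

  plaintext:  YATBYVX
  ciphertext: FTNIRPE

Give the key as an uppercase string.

HTU

  i= 0: F-Y =  7 → H
  i= 1: T-A = 19 → T
  i= 2: N-T = 20 → U
  i= 3: I-B =  7 → H
  i= 4: R-Y = 19 → T
  i= 5: P-V = 20 → U
  i= 6: E-X =  7 → H
  shifts repeat with period 3: HTU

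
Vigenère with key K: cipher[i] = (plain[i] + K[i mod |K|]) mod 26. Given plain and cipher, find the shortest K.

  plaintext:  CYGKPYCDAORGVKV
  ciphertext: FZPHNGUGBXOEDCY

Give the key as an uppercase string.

  i= 0: F-C =  3 → D
  i= 1: Z-Y =  1 → B
  i= 2: P-G =  9 → J
  i= 3: H-K = 23 → X
  i= 4: N-P = 24 → Y
  i= 5: G-Y =  8 → I
  i= 6: U-C = 18 → S
  i= 7: G-D =  3 → D
  i= 8: B-A =  1 → B
  i= 9: X-O =  9 → J
  i=10: O-R = 23 → X
  i=11: E-G = 24 → Y
  i=12: D-V =  8 → I
  i=13: C-K = 18 → S
  i=14: Y-V =  3 → D
  shifts repeat with period 7: DBJXYIS

DBJXYIS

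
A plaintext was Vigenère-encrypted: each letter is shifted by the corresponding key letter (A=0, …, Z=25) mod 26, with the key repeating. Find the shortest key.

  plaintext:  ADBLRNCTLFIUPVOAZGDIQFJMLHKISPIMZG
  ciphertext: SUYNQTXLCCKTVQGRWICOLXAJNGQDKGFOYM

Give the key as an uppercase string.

  i= 0: S-A = 18 → S
  i= 1: U-D = 17 → R
  i= 2: Y-B = 23 → X
  i= 3: N-L =  2 → C
  i= 4: Q-R = 25 → Z
  i= 5: T-N =  6 → G
  i= 6: X-C = 21 → V
  i= 7: L-T = 18 → S
  i= 8: C-L = 17 → R
  i= 9: C-F = 23 → X
  i=10: K-I =  2 → C
  i=11: T-U = 25 → Z
  i=12: V-P =  6 → G
  i=13: Q-V = 21 → V
  i=14: G-O = 18 → S
  i=15: R-A = 17 → R
  i=16: W-Z = 23 → X
  i=17: I-G =  2 → C
  i=18: C-D = 25 → Z
  i=19: O-I =  6 → G
  i=20: L-Q = 21 → V
  i=21: X-F = 18 → S
  i=22: A-J = 17 → R
  i=23: J-M = 23 → X
  i=24: N-L =  2 → C
  i=25: G-H = 25 → Z
  i=26: Q-K =  6 → G
  i=27: D-I = 21 → V
  i=28: K-S = 18 → S
  i=29: G-P = 17 → R
  i=30: F-I = 23 → X
  i=31: O-M =  2 → C
  i=32: Y-Z = 25 → Z
  i=33: M-G =  6 → G
  shifts repeat with period 7: SRXCZGV

SRXCZGV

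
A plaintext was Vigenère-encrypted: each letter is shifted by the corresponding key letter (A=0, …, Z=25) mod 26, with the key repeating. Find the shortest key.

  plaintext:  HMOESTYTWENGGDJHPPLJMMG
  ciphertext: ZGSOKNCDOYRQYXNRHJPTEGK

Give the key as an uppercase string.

SUEK

  i= 0: Z-H = 18 → S
  i= 1: G-M = 20 → U
  i= 2: S-O =  4 → E
  i= 3: O-E = 10 → K
  i= 4: K-S = 18 → S
  i= 5: N-T = 20 → U
  i= 6: C-Y =  4 → E
  i= 7: D-T = 10 → K
  i= 8: O-W = 18 → S
  i= 9: Y-E = 20 → U
  i=10: R-N =  4 → E
  i=11: Q-G = 10 → K
  i=12: Y-G = 18 → S
  i=13: X-D = 20 → U
  i=14: N-J =  4 → E
  i=15: R-H = 10 → K
  i=16: H-P = 18 → S
  i=17: J-P = 20 → U
  i=18: P-L =  4 → E
  i=19: T-J = 10 → K
  i=20: E-M = 18 → S
  i=21: G-M = 20 → U
  i=22: K-G =  4 → E
  shifts repeat with period 4: SUEK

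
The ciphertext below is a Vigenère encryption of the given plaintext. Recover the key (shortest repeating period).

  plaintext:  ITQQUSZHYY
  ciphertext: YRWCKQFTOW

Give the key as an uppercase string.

  i= 0: Y-I = 16 → Q
  i= 1: R-T = 24 → Y
  i= 2: W-Q =  6 → G
  i= 3: C-Q = 12 → M
  i= 4: K-U = 16 → Q
  i= 5: Q-S = 24 → Y
  i= 6: F-Z =  6 → G
  i= 7: T-H = 12 → M
  i= 8: O-Y = 16 → Q
  i= 9: W-Y = 24 → Y
  shifts repeat with period 4: QYGM

QYGM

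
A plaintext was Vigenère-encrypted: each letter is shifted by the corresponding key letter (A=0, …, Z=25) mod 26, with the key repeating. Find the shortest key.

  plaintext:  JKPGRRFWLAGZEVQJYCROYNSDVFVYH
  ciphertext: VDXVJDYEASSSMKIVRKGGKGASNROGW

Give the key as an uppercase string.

MTIPS

  i= 0: V-J = 12 → M
  i= 1: D-K = 19 → T
  i= 2: X-P =  8 → I
  i= 3: V-G = 15 → P
  i= 4: J-R = 18 → S
  i= 5: D-R = 12 → M
  i= 6: Y-F = 19 → T
  i= 7: E-W =  8 → I
  i= 8: A-L = 15 → P
  i= 9: S-A = 18 → S
  i=10: S-G = 12 → M
  i=11: S-Z = 19 → T
  i=12: M-E =  8 → I
  i=13: K-V = 15 → P
  i=14: I-Q = 18 → S
  i=15: V-J = 12 → M
  i=16: R-Y = 19 → T
  i=17: K-C =  8 → I
  i=18: G-R = 15 → P
  i=19: G-O = 18 → S
  i=20: K-Y = 12 → M
  i=21: G-N = 19 → T
  i=22: A-S =  8 → I
  i=23: S-D = 15 → P
  i=24: N-V = 18 → S
  i=25: R-F = 12 → M
  i=26: O-V = 19 → T
  i=27: G-Y =  8 → I
  i=28: W-H = 15 → P
  shifts repeat with period 5: MTIPS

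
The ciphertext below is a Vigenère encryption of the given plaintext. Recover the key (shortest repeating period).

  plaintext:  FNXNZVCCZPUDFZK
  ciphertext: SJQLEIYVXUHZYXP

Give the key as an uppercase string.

NWTYF

  i= 0: S-F = 13 → N
  i= 1: J-N = 22 → W
  i= 2: Q-X = 19 → T
  i= 3: L-N = 24 → Y
  i= 4: E-Z =  5 → F
  i= 5: I-V = 13 → N
  i= 6: Y-C = 22 → W
  i= 7: V-C = 19 → T
  i= 8: X-Z = 24 → Y
  i= 9: U-P =  5 → F
  i=10: H-U = 13 → N
  i=11: Z-D = 22 → W
  i=12: Y-F = 19 → T
  i=13: X-Z = 24 → Y
  i=14: P-K =  5 → F
  shifts repeat with period 5: NWTYF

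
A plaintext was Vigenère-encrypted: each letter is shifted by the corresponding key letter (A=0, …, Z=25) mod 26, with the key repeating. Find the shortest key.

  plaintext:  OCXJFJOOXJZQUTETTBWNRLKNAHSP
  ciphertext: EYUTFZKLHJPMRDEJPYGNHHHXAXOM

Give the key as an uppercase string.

  i= 0: E-O = 16 → Q
  i= 1: Y-C = 22 → W
  i= 2: U-X = 23 → X
  i= 3: T-J = 10 → K
  i= 4: F-F =  0 → A
  i= 5: Z-J = 16 → Q
  i= 6: K-O = 22 → W
  i= 7: L-O = 23 → X
  i= 8: H-X = 10 → K
  i= 9: J-J =  0 → A
  i=10: P-Z = 16 → Q
  i=11: M-Q = 22 → W
  i=12: R-U = 23 → X
  i=13: D-T = 10 → K
  i=14: E-E =  0 → A
  i=15: J-T = 16 → Q
  i=16: P-T = 22 → W
  i=17: Y-B = 23 → X
  i=18: G-W = 10 → K
  i=19: N-N =  0 → A
  i=20: H-R = 16 → Q
  i=21: H-L = 22 → W
  i=22: H-K = 23 → X
  i=23: X-N = 10 → K
  i=24: A-A =  0 → A
  i=25: X-H = 16 → Q
  i=26: O-S = 22 → W
  i=27: M-P = 23 → X
  shifts repeat with period 5: QWXKA

QWXKA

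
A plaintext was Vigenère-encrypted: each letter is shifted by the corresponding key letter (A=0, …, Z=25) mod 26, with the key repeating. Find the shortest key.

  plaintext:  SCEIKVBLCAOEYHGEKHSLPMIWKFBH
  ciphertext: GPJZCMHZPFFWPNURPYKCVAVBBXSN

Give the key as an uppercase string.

ONFRSRG

  i= 0: G-S = 14 → O
  i= 1: P-C = 13 → N
  i= 2: J-E =  5 → F
  i= 3: Z-I = 17 → R
  i= 4: C-K = 18 → S
  i= 5: M-V = 17 → R
  i= 6: H-B =  6 → G
  i= 7: Z-L = 14 → O
  i= 8: P-C = 13 → N
  i= 9: F-A =  5 → F
  i=10: F-O = 17 → R
  i=11: W-E = 18 → S
  i=12: P-Y = 17 → R
  i=13: N-H =  6 → G
  i=14: U-G = 14 → O
  i=15: R-E = 13 → N
  i=16: P-K =  5 → F
  i=17: Y-H = 17 → R
  i=18: K-S = 18 → S
  i=19: C-L = 17 → R
  i=20: V-P =  6 → G
  i=21: A-M = 14 → O
  i=22: V-I = 13 → N
  i=23: B-W =  5 → F
  i=24: B-K = 17 → R
  i=25: X-F = 18 → S
  i=26: S-B = 17 → R
  i=27: N-H =  6 → G
  shifts repeat with period 7: ONFRSRG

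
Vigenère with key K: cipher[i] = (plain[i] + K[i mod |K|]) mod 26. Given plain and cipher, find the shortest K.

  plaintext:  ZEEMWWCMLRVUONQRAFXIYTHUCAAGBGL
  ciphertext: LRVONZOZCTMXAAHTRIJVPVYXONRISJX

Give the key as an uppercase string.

MNRCRD

  i= 0: L-Z = 12 → M
  i= 1: R-E = 13 → N
  i= 2: V-E = 17 → R
  i= 3: O-M =  2 → C
  i= 4: N-W = 17 → R
  i= 5: Z-W =  3 → D
  i= 6: O-C = 12 → M
  i= 7: Z-M = 13 → N
  i= 8: C-L = 17 → R
  i= 9: T-R =  2 → C
  i=10: M-V = 17 → R
  i=11: X-U =  3 → D
  i=12: A-O = 12 → M
  i=13: A-N = 13 → N
  i=14: H-Q = 17 → R
  i=15: T-R =  2 → C
  i=16: R-A = 17 → R
  i=17: I-F =  3 → D
  i=18: J-X = 12 → M
  i=19: V-I = 13 → N
  i=20: P-Y = 17 → R
  i=21: V-T =  2 → C
  i=22: Y-H = 17 → R
  i=23: X-U =  3 → D
  i=24: O-C = 12 → M
  i=25: N-A = 13 → N
  i=26: R-A = 17 → R
  i=27: I-G =  2 → C
  i=28: S-B = 17 → R
  i=29: J-G =  3 → D
  i=30: X-L = 12 → M
  shifts repeat with period 6: MNRCRD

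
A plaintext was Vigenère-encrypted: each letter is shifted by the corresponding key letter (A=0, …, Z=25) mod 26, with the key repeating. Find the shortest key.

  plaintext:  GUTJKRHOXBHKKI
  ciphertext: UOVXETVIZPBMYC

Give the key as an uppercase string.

OUC

  i= 0: U-G = 14 → O
  i= 1: O-U = 20 → U
  i= 2: V-T =  2 → C
  i= 3: X-J = 14 → O
  i= 4: E-K = 20 → U
  i= 5: T-R =  2 → C
  i= 6: V-H = 14 → O
  i= 7: I-O = 20 → U
  i= 8: Z-X =  2 → C
  i= 9: P-B = 14 → O
  i=10: B-H = 20 → U
  i=11: M-K =  2 → C
  i=12: Y-K = 14 → O
  i=13: C-I = 20 → U
  shifts repeat with period 3: OUC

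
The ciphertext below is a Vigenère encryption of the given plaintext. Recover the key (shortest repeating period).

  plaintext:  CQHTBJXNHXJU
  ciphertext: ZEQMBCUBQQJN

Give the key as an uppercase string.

  i= 0: Z-C = 23 → X
  i= 1: E-Q = 14 → O
  i= 2: Q-H =  9 → J
  i= 3: M-T = 19 → T
  i= 4: B-B =  0 → A
  i= 5: C-J = 19 → T
  i= 6: U-X = 23 → X
  i= 7: B-N = 14 → O
  i= 8: Q-H =  9 → J
  i= 9: Q-X = 19 → T
  i=10: J-J =  0 → A
  i=11: N-U = 19 → T
  shifts repeat with period 6: XOJTAT

XOJTAT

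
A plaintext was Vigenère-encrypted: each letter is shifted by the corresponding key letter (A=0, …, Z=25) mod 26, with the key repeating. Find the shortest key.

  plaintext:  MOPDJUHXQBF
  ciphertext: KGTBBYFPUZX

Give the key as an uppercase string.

YSE

  i= 0: K-M = 24 → Y
  i= 1: G-O = 18 → S
  i= 2: T-P =  4 → E
  i= 3: B-D = 24 → Y
  i= 4: B-J = 18 → S
  i= 5: Y-U =  4 → E
  i= 6: F-H = 24 → Y
  i= 7: P-X = 18 → S
  i= 8: U-Q =  4 → E
  i= 9: Z-B = 24 → Y
  i=10: X-F = 18 → S
  shifts repeat with period 3: YSE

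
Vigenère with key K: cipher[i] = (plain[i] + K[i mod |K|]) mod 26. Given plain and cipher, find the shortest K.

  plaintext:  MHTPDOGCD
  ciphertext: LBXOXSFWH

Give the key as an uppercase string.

  i= 0: L-M = 25 → Z
  i= 1: B-H = 20 → U
  i= 2: X-T =  4 → E
  i= 3: O-P = 25 → Z
  i= 4: X-D = 20 → U
  i= 5: S-O =  4 → E
  i= 6: F-G = 25 → Z
  i= 7: W-C = 20 → U
  i= 8: H-D =  4 → E
  shifts repeat with period 3: ZUE

ZUE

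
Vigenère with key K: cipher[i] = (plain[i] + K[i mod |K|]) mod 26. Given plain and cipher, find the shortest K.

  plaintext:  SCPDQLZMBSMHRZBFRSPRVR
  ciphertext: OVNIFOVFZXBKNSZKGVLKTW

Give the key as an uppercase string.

WTYFPD

  i= 0: O-S = 22 → W
  i= 1: V-C = 19 → T
  i= 2: N-P = 24 → Y
  i= 3: I-D =  5 → F
  i= 4: F-Q = 15 → P
  i= 5: O-L =  3 → D
  i= 6: V-Z = 22 → W
  i= 7: F-M = 19 → T
  i= 8: Z-B = 24 → Y
  i= 9: X-S =  5 → F
  i=10: B-M = 15 → P
  i=11: K-H =  3 → D
  i=12: N-R = 22 → W
  i=13: S-Z = 19 → T
  i=14: Z-B = 24 → Y
  i=15: K-F =  5 → F
  i=16: G-R = 15 → P
  i=17: V-S =  3 → D
  i=18: L-P = 22 → W
  i=19: K-R = 19 → T
  i=20: T-V = 24 → Y
  i=21: W-R =  5 → F
  shifts repeat with period 6: WTYFPD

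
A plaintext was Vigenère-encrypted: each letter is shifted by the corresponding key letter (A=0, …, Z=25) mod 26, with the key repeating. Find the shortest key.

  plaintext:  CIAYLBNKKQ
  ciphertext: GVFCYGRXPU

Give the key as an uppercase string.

ENF

  i= 0: G-C =  4 → E
  i= 1: V-I = 13 → N
  i= 2: F-A =  5 → F
  i= 3: C-Y =  4 → E
  i= 4: Y-L = 13 → N
  i= 5: G-B =  5 → F
  i= 6: R-N =  4 → E
  i= 7: X-K = 13 → N
  i= 8: P-K =  5 → F
  i= 9: U-Q =  4 → E
  shifts repeat with period 3: ENF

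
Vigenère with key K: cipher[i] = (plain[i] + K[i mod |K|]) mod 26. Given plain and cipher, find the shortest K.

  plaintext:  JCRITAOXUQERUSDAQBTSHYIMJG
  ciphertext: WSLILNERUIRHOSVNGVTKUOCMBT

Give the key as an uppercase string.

NQUAS

  i= 0: W-J = 13 → N
  i= 1: S-C = 16 → Q
  i= 2: L-R = 20 → U
  i= 3: I-I =  0 → A
  i= 4: L-T = 18 → S
  i= 5: N-A = 13 → N
  i= 6: E-O = 16 → Q
  i= 7: R-X = 20 → U
  i= 8: U-U =  0 → A
  i= 9: I-Q = 18 → S
  i=10: R-E = 13 → N
  i=11: H-R = 16 → Q
  i=12: O-U = 20 → U
  i=13: S-S =  0 → A
  i=14: V-D = 18 → S
  i=15: N-A = 13 → N
  i=16: G-Q = 16 → Q
  i=17: V-B = 20 → U
  i=18: T-T =  0 → A
  i=19: K-S = 18 → S
  i=20: U-H = 13 → N
  i=21: O-Y = 16 → Q
  i=22: C-I = 20 → U
  i=23: M-M =  0 → A
  i=24: B-J = 18 → S
  i=25: T-G = 13 → N
  shifts repeat with period 5: NQUAS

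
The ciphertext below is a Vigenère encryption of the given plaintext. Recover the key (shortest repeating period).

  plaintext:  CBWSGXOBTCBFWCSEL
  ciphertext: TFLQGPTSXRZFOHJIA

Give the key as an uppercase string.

  i= 0: T-C = 17 → R
  i= 1: F-B =  4 → E
  i= 2: L-W = 15 → P
  i= 3: Q-S = 24 → Y
  i= 4: G-G =  0 → A
  i= 5: P-X = 18 → S
  i= 6: T-O =  5 → F
  i= 7: S-B = 17 → R
  i= 8: X-T =  4 → E
  i= 9: R-C = 15 → P
  i=10: Z-B = 24 → Y
  i=11: F-F =  0 → A
  i=12: O-W = 18 → S
  i=13: H-C =  5 → F
  i=14: J-S = 17 → R
  i=15: I-E =  4 → E
  i=16: A-L = 15 → P
  shifts repeat with period 7: REPYASF

REPYASF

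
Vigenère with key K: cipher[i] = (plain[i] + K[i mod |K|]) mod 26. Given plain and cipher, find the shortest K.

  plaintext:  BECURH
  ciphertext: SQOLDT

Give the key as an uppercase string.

  i= 0: S-B = 17 → R
  i= 1: Q-E = 12 → M
  i= 2: O-C = 12 → M
  i= 3: L-U = 17 → R
  i= 4: D-R = 12 → M
  i= 5: T-H = 12 → M
  shifts repeat with period 3: RMM

RMM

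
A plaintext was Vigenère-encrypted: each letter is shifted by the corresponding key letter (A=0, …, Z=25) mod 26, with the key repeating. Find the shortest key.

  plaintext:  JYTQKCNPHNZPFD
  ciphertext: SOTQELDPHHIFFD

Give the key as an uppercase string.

JQAAU

  i= 0: S-J =  9 → J
  i= 1: O-Y = 16 → Q
  i= 2: T-T =  0 → A
  i= 3: Q-Q =  0 → A
  i= 4: E-K = 20 → U
  i= 5: L-C =  9 → J
  i= 6: D-N = 16 → Q
  i= 7: P-P =  0 → A
  i= 8: H-H =  0 → A
  i= 9: H-N = 20 → U
  i=10: I-Z =  9 → J
  i=11: F-P = 16 → Q
  i=12: F-F =  0 → A
  i=13: D-D =  0 → A
  shifts repeat with period 5: JQAAU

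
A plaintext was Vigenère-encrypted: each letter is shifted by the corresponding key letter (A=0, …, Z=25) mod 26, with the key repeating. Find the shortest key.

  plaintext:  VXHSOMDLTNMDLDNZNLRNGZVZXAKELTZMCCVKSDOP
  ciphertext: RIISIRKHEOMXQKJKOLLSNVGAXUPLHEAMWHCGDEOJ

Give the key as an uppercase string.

  i= 0: R-V = 22 → W
  i= 1: I-X = 11 → L
  i= 2: I-H =  1 → B
  i= 3: S-S =  0 → A
  i= 4: I-O = 20 → U
  i= 5: R-M =  5 → F
  i= 6: K-D =  7 → H
  i= 7: H-L = 22 → W
  i= 8: E-T = 11 → L
  i= 9: O-N =  1 → B
  i=10: M-M =  0 → A
  i=11: X-D = 20 → U
  i=12: Q-L =  5 → F
  i=13: K-D =  7 → H
  i=14: J-N = 22 → W
  i=15: K-Z = 11 → L
  i=16: O-N =  1 → B
  i=17: L-L =  0 → A
  i=18: L-R = 20 → U
  i=19: S-N =  5 → F
  i=20: N-G =  7 → H
  i=21: V-Z = 22 → W
  i=22: G-V = 11 → L
  i=23: A-Z =  1 → B
  i=24: X-X =  0 → A
  i=25: U-A = 20 → U
  i=26: P-K =  5 → F
  i=27: L-E =  7 → H
  i=28: H-L = 22 → W
  i=29: E-T = 11 → L
  i=30: A-Z =  1 → B
  i=31: M-M =  0 → A
  i=32: W-C = 20 → U
  i=33: H-C =  5 → F
  i=34: C-V =  7 → H
  i=35: G-K = 22 → W
  i=36: D-S = 11 → L
  i=37: E-D =  1 → B
  i=38: O-O =  0 → A
  i=39: J-P = 20 → U
  shifts repeat with period 7: WLBAUFH

WLBAUFH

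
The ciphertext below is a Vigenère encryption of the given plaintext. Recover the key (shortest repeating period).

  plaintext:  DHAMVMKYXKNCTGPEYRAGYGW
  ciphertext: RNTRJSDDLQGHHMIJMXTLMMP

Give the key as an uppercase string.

OGTF

  i= 0: R-D = 14 → O
  i= 1: N-H =  6 → G
  i= 2: T-A = 19 → T
  i= 3: R-M =  5 → F
  i= 4: J-V = 14 → O
  i= 5: S-M =  6 → G
  i= 6: D-K = 19 → T
  i= 7: D-Y =  5 → F
  i= 8: L-X = 14 → O
  i= 9: Q-K =  6 → G
  i=10: G-N = 19 → T
  i=11: H-C =  5 → F
  i=12: H-T = 14 → O
  i=13: M-G =  6 → G
  i=14: I-P = 19 → T
  i=15: J-E =  5 → F
  i=16: M-Y = 14 → O
  i=17: X-R =  6 → G
  i=18: T-A = 19 → T
  i=19: L-G =  5 → F
  i=20: M-Y = 14 → O
  i=21: M-G =  6 → G
  i=22: P-W = 19 → T
  shifts repeat with period 4: OGTF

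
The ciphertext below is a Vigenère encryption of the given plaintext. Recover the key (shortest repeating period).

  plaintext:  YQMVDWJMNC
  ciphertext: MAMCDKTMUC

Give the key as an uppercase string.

  i= 0: M-Y = 14 → O
  i= 1: A-Q = 10 → K
  i= 2: M-M =  0 → A
  i= 3: C-V =  7 → H
  i= 4: D-D =  0 → A
  i= 5: K-W = 14 → O
  i= 6: T-J = 10 → K
  i= 7: M-M =  0 → A
  i= 8: U-N =  7 → H
  i= 9: C-C =  0 → A
  shifts repeat with period 5: OKAHA

OKAHA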